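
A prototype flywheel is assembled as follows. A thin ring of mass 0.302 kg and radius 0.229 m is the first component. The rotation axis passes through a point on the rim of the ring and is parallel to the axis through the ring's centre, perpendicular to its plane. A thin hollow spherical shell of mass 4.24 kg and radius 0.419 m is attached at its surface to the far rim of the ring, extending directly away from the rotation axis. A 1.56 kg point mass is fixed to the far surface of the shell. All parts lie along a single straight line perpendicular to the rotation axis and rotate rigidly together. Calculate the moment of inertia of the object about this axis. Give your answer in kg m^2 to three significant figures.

6.41

Thin ring: I_cm = MR² = (0.302)(0.229)² = 0.015837 kg m^2; centre at d = 0.229 m, so I = I_cm + Md² gives I = 0.015837 + (0.302)(0.229)² = 0.031674 kg m^2.
Spherical shell: I_cm = (2/3)MR² = (2/3)(4.24)(0.419)² = 0.49625 kg m^2; centre at d = 0.229 + 0.229 + 0.419 = 0.877 m, so I = I_cm + Md² gives I = 0.49625 + (4.24)(0.877)² = 3.7574 kg m^2.
Point mass: I_cm = 0; centre at d = 0.229 + 0.229 + 0.419 + 0.419 = 1.296 m, so I = I_cm + Md² gives I = 0 + (1.56)(1.296)² = 2.6202 kg m^2.
Total I = 0.031674 + 3.7574 + 2.6202 = 6.4092 kg m^2.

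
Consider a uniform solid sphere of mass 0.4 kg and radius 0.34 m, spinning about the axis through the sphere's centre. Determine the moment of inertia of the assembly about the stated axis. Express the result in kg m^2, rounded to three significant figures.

I_cm = (2/5)MR² = (2/5)(0.4)(0.34)² = 0.018496 kg m^2; axis through the centre, so I = 0.018496 kg m^2.

0.0185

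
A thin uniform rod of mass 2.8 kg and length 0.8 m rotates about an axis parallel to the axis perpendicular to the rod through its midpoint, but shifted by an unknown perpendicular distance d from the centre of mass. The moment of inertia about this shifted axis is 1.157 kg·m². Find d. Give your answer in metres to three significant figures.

0.600

About the centre-of-mass axis, I_cm = (1/12)ML² = (1/12)(2.8)(0.8)² = 0.14933 kg·m².
Parallel axis theorem: I = I_cm + Md², so Md² = 1.157 − 0.14933 = 1.0077 kg·m².
d = √(1.0077 / 2.8) = 0.5999 m.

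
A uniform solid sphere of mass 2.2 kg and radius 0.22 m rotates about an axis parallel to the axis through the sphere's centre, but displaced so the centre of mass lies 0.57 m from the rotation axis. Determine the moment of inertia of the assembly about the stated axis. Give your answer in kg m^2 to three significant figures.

0.757

I_cm = (2/5)MR² = (2/5)(2.2)(0.22)² = 0.042592 kg m^2; centre at d = 0.57 m, so I = I_cm + Md² gives I = 0.042592 + (2.2)(0.57)² = 0.75737 kg m^2.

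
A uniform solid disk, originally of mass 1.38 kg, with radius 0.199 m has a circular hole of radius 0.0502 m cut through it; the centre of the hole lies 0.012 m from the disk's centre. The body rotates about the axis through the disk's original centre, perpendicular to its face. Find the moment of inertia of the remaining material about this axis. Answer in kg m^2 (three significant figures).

0.0272

Unpierced body about its centre: I₀ = (1/2)MR² = (1/2)(1.38)(0.199)² = 0.027325 kg m^2.
The removed disk has mass m = M·(r/R)² = (1.38)(0.0502/0.199)² = 0.087817 kg (same uniform areal density).
Its moment of inertia about the rotation axis (parallel-axis theorem): I_hole = (1/2)mr² + md² = (1/2)(0.087817)(0.0502)² + (0.087817)(0.012)² = 0.0001233 kg m^2.
Treating the hole as negative mass, I = I₀ − I_hole = 0.027325 − 0.0001233 = 0.027201 kg m^2.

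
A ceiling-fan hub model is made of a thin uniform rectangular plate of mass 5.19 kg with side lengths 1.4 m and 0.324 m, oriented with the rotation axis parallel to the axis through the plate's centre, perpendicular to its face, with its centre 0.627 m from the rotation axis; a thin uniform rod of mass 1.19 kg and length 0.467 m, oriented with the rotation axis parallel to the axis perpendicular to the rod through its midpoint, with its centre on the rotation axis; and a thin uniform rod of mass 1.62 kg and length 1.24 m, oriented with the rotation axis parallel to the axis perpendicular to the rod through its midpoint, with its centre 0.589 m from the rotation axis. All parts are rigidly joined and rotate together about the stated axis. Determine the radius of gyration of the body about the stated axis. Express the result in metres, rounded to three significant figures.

0.682

Rectangular plate: I_cm = (1/12)M(a²+b²) = (1/12)(5.19)[(1.4)² + (0.324)²] = 0.8931 kg m^2; centre at d = 0.627 m, so the parallel axis theorem gives I = 0.8931 + (5.19)(0.627)² = 2.9334 kg m^2.
Thin rod: I_cm = (1/12)ML² = (1/12)(1.19)(0.467)² = 0.021627 kg m^2; axis through the centre, so I = 0.021627 kg m^2.
Thin rod: I_cm = (1/12)ML² = (1/12)(1.62)(1.24)² = 0.20758 kg m^2; centre at d = 0.589 m, so the parallel axis theorem gives I = 0.20758 + (1.62)(0.589)² = 0.76959 kg m^2.
Total I = 3.7247 kg m^2; total mass M = 8 kg.
k = √(I/M) = √(3.7247/8) = 0.68234 m.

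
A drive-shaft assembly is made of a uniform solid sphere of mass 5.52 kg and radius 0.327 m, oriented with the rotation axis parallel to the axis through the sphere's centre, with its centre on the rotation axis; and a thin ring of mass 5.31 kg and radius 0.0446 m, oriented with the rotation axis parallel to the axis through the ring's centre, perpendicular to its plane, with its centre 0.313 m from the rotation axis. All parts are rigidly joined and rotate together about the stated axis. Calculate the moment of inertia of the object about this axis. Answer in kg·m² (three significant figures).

0.767

Solid sphere: I_cm = (2/5)MR² = (2/5)(5.52)(0.327)² = 0.2361 kg·m²; axis through the centre, so I = 0.2361 kg·m².
Thin ring: I_cm = MR² = (5.31)(0.0446)² = 0.010562 kg·m²; centre at d = 0.313 m, so I = I_cm + Md² gives I = 0.010562 + (5.31)(0.313)² = 0.53078 kg·m².
Total I = 0.2361 + 0.53078 = 0.76688 kg·m².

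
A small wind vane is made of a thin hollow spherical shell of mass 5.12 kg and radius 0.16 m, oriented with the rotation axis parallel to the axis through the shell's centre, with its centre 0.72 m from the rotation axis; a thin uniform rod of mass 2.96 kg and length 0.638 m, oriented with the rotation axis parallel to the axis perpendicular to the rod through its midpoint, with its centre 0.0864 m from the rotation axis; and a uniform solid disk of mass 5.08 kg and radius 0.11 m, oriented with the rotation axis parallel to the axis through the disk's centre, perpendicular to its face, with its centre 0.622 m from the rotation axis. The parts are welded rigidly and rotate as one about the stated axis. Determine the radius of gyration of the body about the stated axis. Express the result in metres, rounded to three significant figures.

0.608

Spherical shell: I_cm = (2/3)MR² = (2/3)(5.12)(0.16)² = 0.087381 kg m²; centre at d = 0.72 m, so the parallel axis theorem gives I = 0.087381 + (5.12)(0.72)² = 2.7416 kg m².
Thin rod: I_cm = (1/12)ML² = (1/12)(2.96)(0.638)² = 0.1004 kg m²; centre at d = 0.0864 m, so the parallel axis theorem gives I = 0.1004 + (2.96)(0.0864)² = 0.1225 kg m².
Solid disk: I_cm = (1/2)MR² = (1/2)(5.08)(0.11)² = 0.030734 kg m²; centre at d = 0.622 m, so the parallel axis theorem gives I = 0.030734 + (5.08)(0.622)² = 1.9961 kg m².
Total I = 4.8602 kg m²; total mass M = 13.16 kg.
k = √(I/M) = √(4.8602/13.16) = 0.60771 m.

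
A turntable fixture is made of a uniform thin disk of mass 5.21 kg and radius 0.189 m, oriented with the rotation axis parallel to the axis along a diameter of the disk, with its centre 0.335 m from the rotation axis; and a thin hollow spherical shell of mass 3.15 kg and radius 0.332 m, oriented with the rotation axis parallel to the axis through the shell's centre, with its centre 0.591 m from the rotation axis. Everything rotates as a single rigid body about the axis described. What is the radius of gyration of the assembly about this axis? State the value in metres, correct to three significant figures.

0.485

Thin disk: I_cm = (1/4)MR² = (1/4)(5.21)(0.189)² = 0.046527 kg m^2; centre at d = 0.335 m, so I = I_cm + Md² gives I = 0.046527 + (5.21)(0.335)² = 0.63122 kg m^2.
Spherical shell: I_cm = (2/3)MR² = (2/3)(3.15)(0.332)² = 0.23147 kg m^2; centre at d = 0.591 m, so I = I_cm + Md² gives I = 0.23147 + (3.15)(0.591)² = 1.3317 kg m^2.
Total I = 1.9629 kg m^2; total mass M = 8.36 kg.
k = √(I/M) = √(1.9629/8.36) = 0.48456 m.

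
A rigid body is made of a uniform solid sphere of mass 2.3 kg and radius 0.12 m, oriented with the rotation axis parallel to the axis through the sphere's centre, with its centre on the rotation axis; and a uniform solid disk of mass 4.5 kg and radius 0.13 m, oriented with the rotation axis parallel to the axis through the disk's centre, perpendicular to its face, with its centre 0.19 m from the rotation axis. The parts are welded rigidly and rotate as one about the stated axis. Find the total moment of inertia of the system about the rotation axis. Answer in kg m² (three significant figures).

0.214

Solid sphere: I_cm = (2/5)MR² = (2/5)(2.3)(0.12)² = 0.013248 kg m²; axis through the centre, so I = 0.013248 kg m².
Solid disk: I_cm = (1/2)MR² = (1/2)(4.5)(0.13)² = 0.038025 kg m²; centre at d = 0.19 m, so I = I_cm + Md² gives I = 0.038025 + (4.5)(0.19)² = 0.20048 kg m².
Total I = 0.013248 + 0.20048 = 0.21372 kg m².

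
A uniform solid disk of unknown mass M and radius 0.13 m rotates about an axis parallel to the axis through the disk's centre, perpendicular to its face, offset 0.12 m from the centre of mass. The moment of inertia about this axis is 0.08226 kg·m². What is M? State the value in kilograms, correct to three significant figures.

I = I_cm + Md² = (1/2)MR² + Md² = M·[0.5·(0.13)² + (0.12)²] = M·0.02285.
So M = 0.08226 / 0.02285 = 3.6 kg.

3.60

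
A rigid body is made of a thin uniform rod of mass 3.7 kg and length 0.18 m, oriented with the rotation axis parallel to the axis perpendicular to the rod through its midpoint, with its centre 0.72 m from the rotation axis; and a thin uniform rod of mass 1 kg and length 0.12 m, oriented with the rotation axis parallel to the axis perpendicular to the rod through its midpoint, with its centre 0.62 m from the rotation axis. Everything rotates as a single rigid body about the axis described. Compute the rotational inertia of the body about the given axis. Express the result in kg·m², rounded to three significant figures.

Thin rod: I_cm = (1/12)ML² = (1/12)(3.7)(0.18)² = 0.00999 kg·m²; centre at d = 0.72 m, so the parallel axis theorem gives I = 0.00999 + (3.7)(0.72)² = 1.9281 kg·m².
Thin rod: I_cm = (1/12)ML² = (1/12)(1)(0.12)² = 0.0012 kg·m²; centre at d = 0.62 m, so the parallel axis theorem gives I = 0.0012 + (1)(0.62)² = 0.3856 kg·m².
Total I = 1.9281 + 0.3856 = 2.3137 kg·m².

2.31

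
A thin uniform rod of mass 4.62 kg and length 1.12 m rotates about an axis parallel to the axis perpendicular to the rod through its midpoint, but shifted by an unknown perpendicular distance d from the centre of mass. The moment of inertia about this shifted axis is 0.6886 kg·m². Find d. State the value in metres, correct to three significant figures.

0.211

About the centre-of-mass axis, I_cm = (1/12)ML² = (1/12)(4.62)(1.12)² = 0.48294 kg·m².
Parallel axis theorem: I = I_cm + Md², so Md² = 0.6886 − 0.48294 = 0.20566 kg·m².
d = √(0.20566 / 4.62) = 0.21098 m.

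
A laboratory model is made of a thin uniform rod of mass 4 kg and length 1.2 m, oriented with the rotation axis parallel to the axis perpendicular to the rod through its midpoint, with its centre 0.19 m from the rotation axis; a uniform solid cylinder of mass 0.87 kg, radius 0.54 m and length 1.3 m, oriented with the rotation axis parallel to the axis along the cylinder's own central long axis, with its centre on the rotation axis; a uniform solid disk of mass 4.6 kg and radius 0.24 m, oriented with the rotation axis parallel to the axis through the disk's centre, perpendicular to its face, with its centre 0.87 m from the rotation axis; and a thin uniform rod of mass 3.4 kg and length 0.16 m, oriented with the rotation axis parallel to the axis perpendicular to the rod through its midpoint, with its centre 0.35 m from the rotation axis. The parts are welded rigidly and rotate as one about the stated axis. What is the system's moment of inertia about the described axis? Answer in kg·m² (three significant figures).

Thin rod: I_cm = (1/12)ML² = (1/12)(4)(1.2)² = 0.48 kg·m²; centre at d = 0.19 m, so I = I_cm + Md² gives I = 0.48 + (4)(0.19)² = 0.6244 kg·m².
Solid cylinder: I_cm = (1/2)MR² = (1/2)(0.87)(0.54)² = 0.12685 kg·m²; axis through the centre, so I = 0.12685 kg·m².
Solid disk: I_cm = (1/2)MR² = (1/2)(4.6)(0.24)² = 0.13248 kg·m²; centre at d = 0.87 m, so I = I_cm + Md² gives I = 0.13248 + (4.6)(0.87)² = 3.6142 kg·m².
Thin rod: I_cm = (1/12)ML² = (1/12)(3.4)(0.16)² = 0.0072533 kg·m²; centre at d = 0.35 m, so I = I_cm + Md² gives I = 0.0072533 + (3.4)(0.35)² = 0.42375 kg·m².
Total I = 0.6244 + 0.12685 + 3.6142 + 0.42375 = 4.7892 kg·m².

4.79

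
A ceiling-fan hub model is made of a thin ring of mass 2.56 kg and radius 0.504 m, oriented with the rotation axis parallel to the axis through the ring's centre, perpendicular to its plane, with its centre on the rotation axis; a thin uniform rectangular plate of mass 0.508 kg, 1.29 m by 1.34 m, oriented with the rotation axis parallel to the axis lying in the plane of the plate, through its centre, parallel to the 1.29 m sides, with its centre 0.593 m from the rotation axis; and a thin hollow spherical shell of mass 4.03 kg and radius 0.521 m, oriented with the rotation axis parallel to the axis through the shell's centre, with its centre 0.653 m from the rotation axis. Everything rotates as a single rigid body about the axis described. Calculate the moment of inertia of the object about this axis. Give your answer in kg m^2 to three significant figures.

3.35

Thin ring: I_cm = MR² = (2.56)(0.504)² = 0.65028 kg m^2; axis through the centre, so I = 0.65028 kg m^2.
Rectangular plate: I_cm = (1/12)Mb² = (1/12)(0.508)(1.34)² = 0.076014 kg m^2; centre at d = 0.593 m, so I = I_cm + Md² gives I = 0.076014 + (0.508)(0.593)² = 0.25465 kg m^2.
Spherical shell: I_cm = (2/3)MR² = (2/3)(4.03)(0.521)² = 0.72927 kg m^2; centre at d = 0.653 m, so I = I_cm + Md² gives I = 0.72927 + (4.03)(0.653)² = 2.4477 kg m^2.
Total I = 0.65028 + 0.25465 + 2.4477 = 3.3526 kg m^2.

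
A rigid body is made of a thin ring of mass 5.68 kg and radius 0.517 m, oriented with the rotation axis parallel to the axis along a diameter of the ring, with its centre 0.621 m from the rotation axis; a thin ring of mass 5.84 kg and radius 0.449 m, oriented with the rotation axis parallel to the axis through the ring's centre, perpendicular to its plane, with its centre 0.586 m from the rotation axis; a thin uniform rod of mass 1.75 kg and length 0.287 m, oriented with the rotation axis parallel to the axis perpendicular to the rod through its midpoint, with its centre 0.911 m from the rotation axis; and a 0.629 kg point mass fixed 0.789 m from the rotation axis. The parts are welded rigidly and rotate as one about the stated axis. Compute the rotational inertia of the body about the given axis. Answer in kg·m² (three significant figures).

Thin ring: I_cm = (1/2)MR² = (1/2)(5.68)(0.517)² = 0.7591 kg·m²; centre at d = 0.621 m, so the parallel axis theorem gives I = 0.7591 + (5.68)(0.621)² = 2.9495 kg·m².
Thin ring: I_cm = MR² = (5.84)(0.449)² = 1.1773 kg·m²; centre at d = 0.586 m, so the parallel axis theorem gives I = 1.1773 + (5.84)(0.586)² = 3.1828 kg·m².
Thin rod: I_cm = (1/12)ML² = (1/12)(1.75)(0.287)² = 0.012012 kg·m²; centre at d = 0.911 m, so the parallel axis theorem gives I = 0.012012 + (1.75)(0.911)² = 1.4644 kg·m².
Point mass: I_cm = 0; centre at d = 0.789 m, so the parallel axis theorem gives I = 0 + (0.629)(0.789)² = 0.39157 kg·m².
Total I = 2.9495 + 3.1828 + 1.4644 + 0.39157 = 7.9883 kg·m².

7.99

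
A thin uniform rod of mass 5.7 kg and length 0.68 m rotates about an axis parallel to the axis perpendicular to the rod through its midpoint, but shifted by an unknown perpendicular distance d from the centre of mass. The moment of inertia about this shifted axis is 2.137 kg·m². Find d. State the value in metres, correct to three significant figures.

About the centre-of-mass axis, I_cm = (1/12)ML² = (1/12)(5.7)(0.68)² = 0.21964 kg·m².
Parallel axis theorem: I = I_cm + Md², so Md² = 2.137 − 0.21964 = 1.9174 kg·m².
d = √(1.9174 / 5.7) = 0.57998 m.

0.580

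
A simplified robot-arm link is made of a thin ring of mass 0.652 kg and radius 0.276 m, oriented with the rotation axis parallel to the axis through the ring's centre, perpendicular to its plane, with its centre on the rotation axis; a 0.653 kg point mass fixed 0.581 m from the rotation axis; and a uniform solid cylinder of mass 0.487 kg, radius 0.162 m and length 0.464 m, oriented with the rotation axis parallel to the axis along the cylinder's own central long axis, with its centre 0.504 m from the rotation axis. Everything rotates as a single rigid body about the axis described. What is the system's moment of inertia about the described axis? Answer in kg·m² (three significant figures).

Thin ring: I_cm = MR² = (0.652)(0.276)² = 0.049667 kg·m²; axis through the centre, so I = 0.049667 kg·m².
Point mass: I_cm = 0; centre at d = 0.581 m, so the parallel axis theorem gives I = 0 + (0.653)(0.581)² = 0.22043 kg·m².
Solid cylinder: I_cm = (1/2)MR² = (1/2)(0.487)(0.162)² = 0.0063904 kg·m²; centre at d = 0.504 m, so the parallel axis theorem gives I = 0.0063904 + (0.487)(0.504)² = 0.1301 kg·m².
Total I = 0.049667 + 0.22043 + 0.1301 = 0.40019 kg·m².

0.400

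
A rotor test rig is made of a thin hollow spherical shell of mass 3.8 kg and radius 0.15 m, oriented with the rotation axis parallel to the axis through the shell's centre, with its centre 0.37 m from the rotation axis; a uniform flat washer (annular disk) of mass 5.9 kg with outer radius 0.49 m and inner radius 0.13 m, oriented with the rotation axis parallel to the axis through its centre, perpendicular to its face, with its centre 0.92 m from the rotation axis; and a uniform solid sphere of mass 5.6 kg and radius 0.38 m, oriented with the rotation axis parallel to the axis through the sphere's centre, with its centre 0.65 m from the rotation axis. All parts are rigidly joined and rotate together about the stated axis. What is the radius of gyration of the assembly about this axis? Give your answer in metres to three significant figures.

0.768

Spherical shell: I_cm = (2/3)MR² = (2/3)(3.8)(0.15)² = 0.057 kg·m²; centre at d = 0.37 m, so the parallel axis theorem gives I = 0.057 + (3.8)(0.37)² = 0.57722 kg·m².
Annular disk: I_cm = (1/2)M(R²+r²) = (1/2)(5.9)[(0.49)² + (0.13)²] = 0.75815 kg·m²; centre at d = 0.92 m, so the parallel axis theorem gives I = 0.75815 + (5.9)(0.92)² = 5.7519 kg·m².
Solid sphere: I_cm = (2/5)MR² = (2/5)(5.6)(0.38)² = 0.32346 kg·m²; centre at d = 0.65 m, so the parallel axis theorem gives I = 0.32346 + (5.6)(0.65)² = 2.6895 kg·m².
Total I = 9.0186 kg·m²; total mass M = 15.3 kg.
k = √(I/M) = √(9.0186/15.3) = 0.76776 m.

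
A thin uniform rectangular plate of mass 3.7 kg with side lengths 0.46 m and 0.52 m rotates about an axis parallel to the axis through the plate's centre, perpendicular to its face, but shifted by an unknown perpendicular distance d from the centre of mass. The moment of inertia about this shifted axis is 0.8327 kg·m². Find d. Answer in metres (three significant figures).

0.430

About the centre-of-mass axis, I_cm = (1/12)M(a²+b²) = (1/12)(3.7)[(0.46)² + (0.52)²] = 0.14862 kg·m².
Parallel axis theorem: I = I_cm + Md², so Md² = 0.8327 − 0.14862 = 0.68408 kg·m².
d = √(0.68408 / 3.7) = 0.42999 m.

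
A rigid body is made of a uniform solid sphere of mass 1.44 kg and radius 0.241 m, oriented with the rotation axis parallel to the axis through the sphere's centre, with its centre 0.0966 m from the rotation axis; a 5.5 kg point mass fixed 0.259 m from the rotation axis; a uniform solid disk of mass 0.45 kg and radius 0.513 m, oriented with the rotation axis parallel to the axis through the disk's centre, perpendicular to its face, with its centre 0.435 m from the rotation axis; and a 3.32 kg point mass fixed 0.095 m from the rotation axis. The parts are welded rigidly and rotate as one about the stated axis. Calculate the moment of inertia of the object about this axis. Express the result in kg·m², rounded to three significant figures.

Solid sphere: I_cm = (2/5)MR² = (2/5)(1.44)(0.241)² = 0.033455 kg·m²; centre at d = 0.0966 m, so the parallel axis theorem gives I = 0.033455 + (1.44)(0.0966)² = 0.046892 kg·m².
Point mass: I_cm = 0; centre at d = 0.259 m, so the parallel axis theorem gives I = 0 + (5.5)(0.259)² = 0.36895 kg·m².
Solid disk: I_cm = (1/2)MR² = (1/2)(0.45)(0.513)² = 0.059213 kg·m²; centre at d = 0.435 m, so the parallel axis theorem gives I = 0.059213 + (0.45)(0.435)² = 0.14436 kg·m².
Point mass: I_cm = 0; centre at d = 0.095 m, so the parallel axis theorem gives I = 0 + (3.32)(0.095)² = 0.029963 kg·m².
Total I = 0.046892 + 0.36895 + 0.14436 + 0.029963 = 0.59016 kg·m².

0.590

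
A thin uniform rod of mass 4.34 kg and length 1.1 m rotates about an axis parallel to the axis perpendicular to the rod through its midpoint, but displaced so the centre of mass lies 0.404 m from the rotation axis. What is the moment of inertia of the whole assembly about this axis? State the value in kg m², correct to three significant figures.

I_cm = (1/12)ML² = (1/12)(4.34)(1.1)² = 0.43762 kg m²; centre at d = 0.404 m, so the parallel axis theorem gives I = 0.43762 + (4.34)(0.404)² = 1.146 kg m².

1.15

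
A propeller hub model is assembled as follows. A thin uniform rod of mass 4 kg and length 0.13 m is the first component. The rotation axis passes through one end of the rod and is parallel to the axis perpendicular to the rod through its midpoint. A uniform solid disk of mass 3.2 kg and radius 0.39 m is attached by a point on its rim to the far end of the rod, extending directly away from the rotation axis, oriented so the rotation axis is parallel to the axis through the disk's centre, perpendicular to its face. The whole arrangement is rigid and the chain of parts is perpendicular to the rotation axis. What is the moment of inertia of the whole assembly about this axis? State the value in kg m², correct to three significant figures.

1.13

Thin rod: I_cm = (1/12)ML² = (1/12)(4)(0.13)² = 0.0056333 kg m²; centre at d = 0.065 m, so I = I_cm + Md² gives I = 0.0056333 + (4)(0.065)² = 0.022533 kg m².
Solid disk: I_cm = (1/2)MR² = (1/2)(3.2)(0.39)² = 0.24336 kg m²; centre at d = 0.065 + 0.065 + 0.39 = 0.52 m, so I = I_cm + Md² gives I = 0.24336 + (3.2)(0.52)² = 1.1086 kg m².
Total I = 0.022533 + 1.1086 = 1.1312 kg m².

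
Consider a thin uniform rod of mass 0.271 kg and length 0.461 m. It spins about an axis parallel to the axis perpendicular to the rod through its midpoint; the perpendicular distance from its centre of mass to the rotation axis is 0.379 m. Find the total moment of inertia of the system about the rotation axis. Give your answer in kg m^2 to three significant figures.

0.0437

I_cm = (1/12)ML² = (1/12)(0.271)(0.461)² = 0.0047994 kg m^2; centre at d = 0.379 m, so the parallel axis theorem gives I = 0.0047994 + (0.271)(0.379)² = 0.043726 kg m^2.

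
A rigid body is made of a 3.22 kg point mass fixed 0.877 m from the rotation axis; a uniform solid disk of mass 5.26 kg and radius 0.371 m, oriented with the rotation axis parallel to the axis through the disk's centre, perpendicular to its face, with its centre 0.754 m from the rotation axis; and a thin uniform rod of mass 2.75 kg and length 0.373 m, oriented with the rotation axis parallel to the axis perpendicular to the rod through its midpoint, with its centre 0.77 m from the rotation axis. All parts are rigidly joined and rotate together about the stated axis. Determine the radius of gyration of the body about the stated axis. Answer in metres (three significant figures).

Point mass: I_cm = 0; centre at d = 0.877 m, so the parallel axis theorem gives I = 0 + (3.22)(0.877)² = 2.4766 kg m².
Solid disk: I_cm = (1/2)MR² = (1/2)(5.26)(0.371)² = 0.362 kg m²; centre at d = 0.754 m, so the parallel axis theorem gives I = 0.362 + (5.26)(0.754)² = 3.3524 kg m².
Thin rod: I_cm = (1/12)ML² = (1/12)(2.75)(0.373)² = 0.031884 kg m²; centre at d = 0.77 m, so the parallel axis theorem gives I = 0.031884 + (2.75)(0.77)² = 1.6624 kg m².
Total I = 7.4913 kg m²; total mass M = 11.23 kg.
k = √(I/M) = √(7.4913/11.23) = 0.81675 m.

0.817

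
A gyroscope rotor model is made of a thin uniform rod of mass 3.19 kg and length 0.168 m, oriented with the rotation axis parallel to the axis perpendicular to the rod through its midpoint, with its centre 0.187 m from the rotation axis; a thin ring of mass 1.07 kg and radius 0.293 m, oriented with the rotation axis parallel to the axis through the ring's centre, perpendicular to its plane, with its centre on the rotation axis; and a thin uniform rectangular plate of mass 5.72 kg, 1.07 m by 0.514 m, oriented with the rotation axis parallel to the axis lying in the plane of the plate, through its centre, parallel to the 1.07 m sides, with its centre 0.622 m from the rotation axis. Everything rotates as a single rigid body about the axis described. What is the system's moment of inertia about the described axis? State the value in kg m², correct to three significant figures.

2.55

Thin rod: I_cm = (1/12)ML² = (1/12)(3.19)(0.168)² = 0.0075029 kg m²; centre at d = 0.187 m, so the parallel axis theorem gives I = 0.0075029 + (3.19)(0.187)² = 0.11905 kg m².
Thin ring: I_cm = MR² = (1.07)(0.293)² = 0.091858 kg m²; axis through the centre, so I = 0.091858 kg m².
Rectangular plate: I_cm = (1/12)Mb² = (1/12)(5.72)(0.514)² = 0.12593 kg m²; centre at d = 0.622 m, so the parallel axis theorem gives I = 0.12593 + (5.72)(0.622)² = 2.3389 kg m².
Total I = 0.11905 + 0.091858 + 2.3389 = 2.5498 kg m².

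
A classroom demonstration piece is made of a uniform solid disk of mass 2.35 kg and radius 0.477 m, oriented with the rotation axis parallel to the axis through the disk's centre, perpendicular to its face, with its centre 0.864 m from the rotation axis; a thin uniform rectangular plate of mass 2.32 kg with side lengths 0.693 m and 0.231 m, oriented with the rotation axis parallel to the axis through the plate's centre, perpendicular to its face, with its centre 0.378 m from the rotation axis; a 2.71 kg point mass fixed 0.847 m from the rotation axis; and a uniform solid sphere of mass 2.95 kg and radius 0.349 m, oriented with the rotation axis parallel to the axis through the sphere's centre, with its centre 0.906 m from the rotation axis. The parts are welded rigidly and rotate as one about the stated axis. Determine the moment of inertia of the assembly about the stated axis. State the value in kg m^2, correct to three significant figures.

6.97

Solid disk: I_cm = (1/2)MR² = (1/2)(2.35)(0.477)² = 0.26735 kg m^2; centre at d = 0.864 m, so I = I_cm + Md² gives I = 0.26735 + (2.35)(0.864)² = 2.0216 kg m^2.
Rectangular plate: I_cm = (1/12)M(a²+b²) = (1/12)(2.32)[(0.693)² + (0.231)²] = 0.10316 kg m^2; centre at d = 0.378 m, so I = I_cm + Md² gives I = 0.10316 + (2.32)(0.378)² = 0.43466 kg m^2.
Point mass: I_cm = 0; centre at d = 0.847 m, so I = I_cm + Md² gives I = 0 + (2.71)(0.847)² = 1.9442 kg m^2.
Solid sphere: I_cm = (2/5)MR² = (2/5)(2.95)(0.349)² = 0.14373 kg m^2; centre at d = 0.906 m, so I = I_cm + Md² gives I = 0.14373 + (2.95)(0.906)² = 2.5652 kg m^2.
Total I = 2.0216 + 0.43466 + 1.9442 + 2.5652 = 6.9656 kg m^2.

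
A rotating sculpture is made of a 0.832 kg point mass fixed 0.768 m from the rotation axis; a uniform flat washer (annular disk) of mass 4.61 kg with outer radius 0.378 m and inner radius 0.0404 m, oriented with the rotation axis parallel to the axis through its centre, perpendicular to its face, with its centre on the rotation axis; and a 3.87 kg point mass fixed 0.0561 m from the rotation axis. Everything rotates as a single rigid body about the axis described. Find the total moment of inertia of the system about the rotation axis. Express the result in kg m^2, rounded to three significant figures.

0.836

Point mass: I_cm = 0; centre at d = 0.768 m, so the parallel axis theorem gives I = 0 + (0.832)(0.768)² = 0.49073 kg m^2.
Annular disk: I_cm = (1/2)M(R²+r²) = (1/2)(4.61)[(0.378)² + (0.0404)²] = 0.33311 kg m^2; axis through the centre, so I = 0.33311 kg m^2.
Point mass: I_cm = 0; centre at d = 0.0561 m, so the parallel axis theorem gives I = 0 + (3.87)(0.0561)² = 0.01218 kg m^2.
Total I = 0.49073 + 0.33311 + 0.01218 = 0.83602 kg m^2.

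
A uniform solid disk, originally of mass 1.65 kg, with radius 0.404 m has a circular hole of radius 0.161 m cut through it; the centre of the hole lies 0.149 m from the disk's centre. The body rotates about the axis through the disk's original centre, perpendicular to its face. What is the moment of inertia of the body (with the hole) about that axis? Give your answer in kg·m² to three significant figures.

Unpierced body about its centre: I₀ = (1/2)MR² = (1/2)(1.65)(0.404)² = 0.13465 kg·m².
The removed disk has mass m = M·(r/R)² = (1.65)(0.161/0.404)² = 0.26204 kg (same uniform areal density).
Its moment of inertia about the rotation axis (parallel-axis theorem): I_hole = (1/2)mr² + md² = (1/2)(0.26204)(0.161)² + (0.26204)(0.149)² = 0.0092138 kg·m².
Treating the hole as negative mass, I = I₀ − I_hole = 0.13465 − 0.0092138 = 0.12544 kg·m².

0.125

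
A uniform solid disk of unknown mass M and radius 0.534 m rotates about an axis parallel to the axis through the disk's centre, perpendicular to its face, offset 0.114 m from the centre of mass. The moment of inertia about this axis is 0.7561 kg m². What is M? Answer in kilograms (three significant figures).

4.86

I = I_cm + Md² = (1/2)MR² + Md² = M·[0.5·(0.534)² + (0.114)²] = M·0.15557.
So M = 0.7561 / 0.15557 = 4.8601 kg.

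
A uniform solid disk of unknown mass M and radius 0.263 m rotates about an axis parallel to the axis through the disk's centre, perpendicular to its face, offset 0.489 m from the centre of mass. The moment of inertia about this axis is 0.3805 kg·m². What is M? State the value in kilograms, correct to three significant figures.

I = I_cm + Md² = (1/2)MR² + Md² = M·[0.5·(0.263)² + (0.489)²] = M·0.27371.
So M = 0.3805 / 0.27371 = 1.3902 kg.

1.39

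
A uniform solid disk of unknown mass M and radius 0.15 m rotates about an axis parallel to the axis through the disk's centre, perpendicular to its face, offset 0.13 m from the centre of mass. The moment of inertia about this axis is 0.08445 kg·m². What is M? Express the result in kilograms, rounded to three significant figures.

3.00

I = I_cm + Md² = (1/2)MR² + Md² = M·[0.5·(0.15)² + (0.13)²] = M·0.02815.
So M = 0.08445 / 0.02815 = 3 kg.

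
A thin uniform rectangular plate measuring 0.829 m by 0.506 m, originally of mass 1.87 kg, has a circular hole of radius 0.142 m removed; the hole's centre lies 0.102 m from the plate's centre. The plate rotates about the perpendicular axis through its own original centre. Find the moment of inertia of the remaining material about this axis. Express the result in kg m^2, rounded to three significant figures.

0.141

Unpierced body about its centre: I₀ = (1/12)M(a²+b²) = (1/12)(1.87)[(0.829)² + (0.506)²] = 0.14699 kg m^2.
The removed disk has mass m = M·πr²/(ab) = (1.87)·π(0.142)²/(0.829·0.506) = 0.2824 kg (same uniform areal density).
Its moment of inertia about the rotation axis (parallel-axis theorem): I_hole = (1/2)mr² + md² = (1/2)(0.2824)(0.142)² + (0.2824)(0.102)² = 0.0057852 kg m^2.
Treating the hole as negative mass, I = I₀ − I_hole = 0.14699 − 0.0057852 = 0.14121 kg m^2.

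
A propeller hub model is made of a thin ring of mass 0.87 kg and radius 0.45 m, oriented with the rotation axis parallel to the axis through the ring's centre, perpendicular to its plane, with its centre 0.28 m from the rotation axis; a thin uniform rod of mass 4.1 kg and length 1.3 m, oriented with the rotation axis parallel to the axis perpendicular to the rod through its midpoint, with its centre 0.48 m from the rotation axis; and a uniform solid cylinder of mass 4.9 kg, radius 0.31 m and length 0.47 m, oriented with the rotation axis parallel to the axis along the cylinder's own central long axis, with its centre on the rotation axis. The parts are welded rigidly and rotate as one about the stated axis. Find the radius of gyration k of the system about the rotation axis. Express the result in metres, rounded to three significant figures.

Thin ring: I_cm = MR² = (0.87)(0.45)² = 0.17617 kg·m²; centre at d = 0.28 m, so the parallel axis theorem gives I = 0.17617 + (0.87)(0.28)² = 0.24438 kg·m².
Thin rod: I_cm = (1/12)ML² = (1/12)(4.1)(1.3)² = 0.57742 kg·m²; centre at d = 0.48 m, so the parallel axis theorem gives I = 0.57742 + (4.1)(0.48)² = 1.5221 kg·m².
Solid cylinder: I_cm = (1/2)MR² = (1/2)(4.9)(0.31)² = 0.23545 kg·m²; axis through the centre, so I = 0.23545 kg·m².
Total I = 2.0019 kg·m²; total mass M = 9.87 kg.
k = √(I/M) = √(2.0019/9.87) = 0.45036 m.

0.450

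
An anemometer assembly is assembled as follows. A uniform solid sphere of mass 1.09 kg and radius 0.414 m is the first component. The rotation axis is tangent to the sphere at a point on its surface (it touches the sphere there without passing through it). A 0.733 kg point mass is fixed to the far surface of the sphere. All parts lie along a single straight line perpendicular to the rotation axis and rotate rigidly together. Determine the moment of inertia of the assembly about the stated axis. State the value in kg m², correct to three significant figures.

Solid sphere: I_cm = (2/5)MR² = (2/5)(1.09)(0.414)² = 0.074729 kg m²; centre at d = 0.414 m, so I = I_cm + Md² gives I = 0.074729 + (1.09)(0.414)² = 0.26155 kg m².
Point mass: I_cm = 0; centre at d = 0.414 + 0.414 = 0.828 m, so I = I_cm + Md² gives I = 0 + (0.733)(0.828)² = 0.50253 kg m².
Total I = 0.26155 + 0.50253 = 0.76408 kg m².

0.764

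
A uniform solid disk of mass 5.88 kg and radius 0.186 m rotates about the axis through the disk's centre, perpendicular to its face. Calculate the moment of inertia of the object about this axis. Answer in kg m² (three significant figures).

I_cm = (1/2)MR² = (1/2)(5.88)(0.186)² = 0.10171 kg m²; axis through the centre, so I = 0.10171 kg m².

0.102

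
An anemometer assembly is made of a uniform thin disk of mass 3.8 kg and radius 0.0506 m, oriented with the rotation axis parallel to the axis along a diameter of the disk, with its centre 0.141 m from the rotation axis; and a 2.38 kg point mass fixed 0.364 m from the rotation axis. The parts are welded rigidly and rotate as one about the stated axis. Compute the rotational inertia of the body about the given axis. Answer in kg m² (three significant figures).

Thin disk: I_cm = (1/4)MR² = (1/4)(3.8)(0.0506)² = 0.0024323 kg m²; centre at d = 0.141 m, so I = I_cm + Md² gives I = 0.0024323 + (3.8)(0.141)² = 0.07798 kg m².
Point mass: I_cm = 0; centre at d = 0.364 m, so I = I_cm + Md² gives I = 0 + (2.38)(0.364)² = 0.31534 kg m².
Total I = 0.07798 + 0.31534 = 0.39332 kg m².

0.393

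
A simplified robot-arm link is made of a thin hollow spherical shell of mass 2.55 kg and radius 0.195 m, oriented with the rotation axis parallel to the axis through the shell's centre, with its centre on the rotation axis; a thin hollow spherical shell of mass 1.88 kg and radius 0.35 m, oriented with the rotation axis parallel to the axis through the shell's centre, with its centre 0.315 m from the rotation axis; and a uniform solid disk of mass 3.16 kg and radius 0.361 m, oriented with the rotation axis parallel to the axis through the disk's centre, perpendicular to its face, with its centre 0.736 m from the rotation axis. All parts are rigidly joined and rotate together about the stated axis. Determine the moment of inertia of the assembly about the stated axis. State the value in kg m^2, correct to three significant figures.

2.32

Spherical shell: I_cm = (2/3)MR² = (2/3)(2.55)(0.195)² = 0.064642 kg m^2; axis through the centre, so I = 0.064642 kg m^2.
Spherical shell: I_cm = (2/3)MR² = (2/3)(1.88)(0.35)² = 0.15353 kg m^2; centre at d = 0.315 m, so the parallel axis theorem gives I = 0.15353 + (1.88)(0.315)² = 0.34008 kg m^2.
Solid disk: I_cm = (1/2)MR² = (1/2)(3.16)(0.361)² = 0.20591 kg m^2; centre at d = 0.736 m, so the parallel axis theorem gives I = 0.20591 + (3.16)(0.736)² = 1.9177 kg m^2.
Total I = 0.064642 + 0.34008 + 1.9177 = 2.3224 kg m^2.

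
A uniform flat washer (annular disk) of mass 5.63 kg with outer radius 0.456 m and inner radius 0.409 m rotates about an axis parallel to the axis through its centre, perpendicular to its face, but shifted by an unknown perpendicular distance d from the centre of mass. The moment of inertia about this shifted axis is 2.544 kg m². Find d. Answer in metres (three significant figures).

0.514

About the centre-of-mass axis, I_cm = (1/2)M(R²+r²) = (1/2)(5.63)[(0.456)² + (0.409)²] = 1.0562 kg m².
Parallel axis theorem: I = I_cm + Md², so Md² = 2.544 − 1.0562 = 1.4878 kg m².
d = √(1.4878 / 5.63) = 0.51406 m.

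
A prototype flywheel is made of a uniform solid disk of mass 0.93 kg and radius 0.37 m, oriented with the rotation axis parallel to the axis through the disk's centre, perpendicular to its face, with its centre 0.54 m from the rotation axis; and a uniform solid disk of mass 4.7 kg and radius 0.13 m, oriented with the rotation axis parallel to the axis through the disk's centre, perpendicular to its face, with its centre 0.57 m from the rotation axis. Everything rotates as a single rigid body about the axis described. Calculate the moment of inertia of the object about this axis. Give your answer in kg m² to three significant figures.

Solid disk: I_cm = (1/2)MR² = (1/2)(0.93)(0.37)² = 0.063659 kg m²; centre at d = 0.54 m, so the parallel axis theorem gives I = 0.063659 + (0.93)(0.54)² = 0.33485 kg m².
Solid disk: I_cm = (1/2)MR² = (1/2)(4.7)(0.13)² = 0.039715 kg m²; centre at d = 0.57 m, so the parallel axis theorem gives I = 0.039715 + (4.7)(0.57)² = 1.5667 kg m².
Total I = 0.33485 + 1.5667 = 1.9016 kg m².

1.90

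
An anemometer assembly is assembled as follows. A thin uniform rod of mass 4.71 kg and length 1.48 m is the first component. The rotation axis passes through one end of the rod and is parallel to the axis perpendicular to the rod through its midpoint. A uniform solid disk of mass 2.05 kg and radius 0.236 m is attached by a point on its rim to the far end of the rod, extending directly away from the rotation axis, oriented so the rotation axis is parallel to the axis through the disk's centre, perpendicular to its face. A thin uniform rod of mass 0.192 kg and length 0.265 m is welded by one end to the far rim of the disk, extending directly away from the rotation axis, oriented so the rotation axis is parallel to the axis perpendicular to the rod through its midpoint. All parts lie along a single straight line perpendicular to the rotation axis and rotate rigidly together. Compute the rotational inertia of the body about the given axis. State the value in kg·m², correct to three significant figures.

10.4

Thin rod: I_cm = (1/12)ML² = (1/12)(4.71)(1.48)² = 0.85973 kg·m²; centre at d = 0.74 m, so the parallel axis theorem gives I = 0.85973 + (4.71)(0.74)² = 3.4389 kg·m².
Solid disk: I_cm = (1/2)MR² = (1/2)(2.05)(0.236)² = 0.057088 kg·m²; centre at d = 0.74 + 0.74 + 0.236 = 1.716 m, so the parallel axis theorem gives I = 0.057088 + (2.05)(1.716)² = 6.0936 kg·m².
Thin rod: I_cm = (1/12)ML² = (1/12)(0.192)(0.265)² = 0.0011236 kg·m²; centre at d = 0.74 + 0.74 + 0.236 + 0.236 + 0.1325 = 2.0845 m, so the parallel axis theorem gives I = 0.0011236 + (0.192)(2.0845)² = 0.83539 kg·m².
Total I = 3.4389 + 6.0936 + 0.83539 = 10.368 kg·m².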